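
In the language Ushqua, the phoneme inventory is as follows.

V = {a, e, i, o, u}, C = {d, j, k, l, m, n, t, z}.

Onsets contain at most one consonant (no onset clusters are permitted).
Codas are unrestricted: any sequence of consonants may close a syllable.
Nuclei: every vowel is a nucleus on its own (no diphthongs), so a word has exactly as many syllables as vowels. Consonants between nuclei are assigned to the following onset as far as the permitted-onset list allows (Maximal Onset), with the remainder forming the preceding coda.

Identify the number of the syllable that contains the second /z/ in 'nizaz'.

2

The vowels are i, a — 2 nuclei, so 2 syllables.
/i…a/ gap (V1→V2): just /z/ — single C goes to the following onset.
Syllabification: ni.zaz.
The second /z/ is in the coda of syllable 2 (/zaz/).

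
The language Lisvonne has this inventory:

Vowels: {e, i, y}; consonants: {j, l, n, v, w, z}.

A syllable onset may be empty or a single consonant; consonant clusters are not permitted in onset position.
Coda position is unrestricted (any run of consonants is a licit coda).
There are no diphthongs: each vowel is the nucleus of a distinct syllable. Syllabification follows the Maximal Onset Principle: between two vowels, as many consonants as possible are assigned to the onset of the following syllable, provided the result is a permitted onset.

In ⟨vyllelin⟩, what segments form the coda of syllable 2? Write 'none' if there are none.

Nuclei (vowels): y, e, i → 3 syllables.
Between /y/ (V1) and /e/ (V2): cluster /ll/ — the longest permitted-onset suffix is /l/; onset = /l/, preceding coda = /l/.
Between /e/ (V2) and /i/ (V3): /l/ → onset of the next syllable (single consonants are always licit onsets).
Result: vyl.le.lin.
Syllable 2 is /le/: onset /l/, nucleus /e/, coda ∅.

none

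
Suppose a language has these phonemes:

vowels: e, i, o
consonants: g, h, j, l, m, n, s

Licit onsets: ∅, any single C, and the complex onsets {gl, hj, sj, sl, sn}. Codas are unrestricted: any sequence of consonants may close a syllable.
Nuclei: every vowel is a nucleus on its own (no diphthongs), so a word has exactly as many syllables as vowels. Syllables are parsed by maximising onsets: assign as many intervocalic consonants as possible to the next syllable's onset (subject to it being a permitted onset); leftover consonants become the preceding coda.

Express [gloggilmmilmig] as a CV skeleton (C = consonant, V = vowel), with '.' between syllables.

Nuclei (vowels): o, i, i, i → 4 syllables.
σ1/σ2 boundary: /gg/ splits as /g/ + /g/ (/g/ is the longest suffix that is a licit onset).
σ2/σ3 boundary: /lmm/; trying suffixes from longest down, /m/ is the first permitted one, so coda /lm/ | onset /m/.
σ3/σ4 boundary: /lm/; trying suffixes from longest down, /m/ is the first permitted one, so coda /l/ | onset /m/.
Putting it together: glog.gilm.mil.mig.
Mapping each syllable to C/V: /glog/ → CCVC, /gilm/ → CVCC, /mil/ → CVC, /mig/ → CVC.

CCVC.CVCC.CVC.CVC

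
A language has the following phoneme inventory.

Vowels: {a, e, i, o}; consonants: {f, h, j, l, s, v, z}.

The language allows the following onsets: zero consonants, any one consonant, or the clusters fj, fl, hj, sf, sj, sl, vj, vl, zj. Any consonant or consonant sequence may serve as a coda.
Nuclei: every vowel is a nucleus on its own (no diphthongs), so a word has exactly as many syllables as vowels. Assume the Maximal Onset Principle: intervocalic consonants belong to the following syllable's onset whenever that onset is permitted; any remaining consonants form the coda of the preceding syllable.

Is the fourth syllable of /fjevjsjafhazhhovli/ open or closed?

The vowels are e, a, a, o, i — 5 nuclei, so 5 syllables.
σ1/σ2 boundary: /vjsj/ — longest licit onset from the right is /sj/, leaving /vj/ as coda.
σ2/σ3 boundary: /fh/ splits as /f/ + /h/ (/h/ is the longest suffix that is a licit onset).
σ3/σ4 boundary: cluster /zhh/ — the longest permitted-onset suffix is /h/; onset = /h/, preceding coda = /zh/.
σ4/σ5 boundary: cluster /vl/ — /vl/ is itself a permitted onset, so the whole cluster goes right; preceding coda = ∅.
Result: fjevj.sjaf.hazh.ho.vli.
Syllable 4 is /ho/; it ends in its nucleus with no coda, so it is open.

open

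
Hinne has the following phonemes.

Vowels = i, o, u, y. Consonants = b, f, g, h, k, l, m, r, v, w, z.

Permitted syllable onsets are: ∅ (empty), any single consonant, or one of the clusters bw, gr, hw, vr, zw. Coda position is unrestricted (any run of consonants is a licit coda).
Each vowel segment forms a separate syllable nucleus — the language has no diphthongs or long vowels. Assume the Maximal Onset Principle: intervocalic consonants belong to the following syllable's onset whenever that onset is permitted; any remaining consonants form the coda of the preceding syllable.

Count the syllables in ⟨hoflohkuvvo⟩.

4

Vowels present: o, o, u, o; each is a nucleus, giving 4 syllables.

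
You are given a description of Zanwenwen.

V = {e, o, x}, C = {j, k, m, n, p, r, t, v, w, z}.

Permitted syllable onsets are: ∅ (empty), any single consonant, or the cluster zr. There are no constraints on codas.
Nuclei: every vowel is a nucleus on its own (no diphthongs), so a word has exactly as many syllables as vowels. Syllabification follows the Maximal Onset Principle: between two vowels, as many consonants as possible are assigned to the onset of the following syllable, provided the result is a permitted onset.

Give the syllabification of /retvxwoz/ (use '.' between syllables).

Nuclei (vowels): e, x, o → 3 syllables.
σ1/σ2 boundary: cluster /tv/ — the longest permitted-onset suffix is /v/; onset = /v/, preceding coda = /t/.
σ2/σ3 boundary: /w/ is a single consonant, so it becomes the next onset.

ret.vx.woz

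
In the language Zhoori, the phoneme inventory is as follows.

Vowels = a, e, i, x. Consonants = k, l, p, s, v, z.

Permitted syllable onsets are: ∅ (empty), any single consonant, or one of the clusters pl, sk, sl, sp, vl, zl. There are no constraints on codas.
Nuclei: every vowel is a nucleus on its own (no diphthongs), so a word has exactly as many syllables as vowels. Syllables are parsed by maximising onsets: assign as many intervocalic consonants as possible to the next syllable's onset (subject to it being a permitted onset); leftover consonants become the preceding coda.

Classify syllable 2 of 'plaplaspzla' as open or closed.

The vowels are a, a, a — 3 nuclei, so 3 syllables.
/a…a/ gap (V1→V2): /pl/ is a licit onset in full, so it all attaches to the next syllable.
/a…a/ gap (V2→V3): /spzl/ splits as /sp/ + /zl/ (/zl/ is the longest suffix that is a licit onset).
Result: pla.plasp.zla.
Syllable 2 is /plasp/ with coda /sp/, so it is closed.

closed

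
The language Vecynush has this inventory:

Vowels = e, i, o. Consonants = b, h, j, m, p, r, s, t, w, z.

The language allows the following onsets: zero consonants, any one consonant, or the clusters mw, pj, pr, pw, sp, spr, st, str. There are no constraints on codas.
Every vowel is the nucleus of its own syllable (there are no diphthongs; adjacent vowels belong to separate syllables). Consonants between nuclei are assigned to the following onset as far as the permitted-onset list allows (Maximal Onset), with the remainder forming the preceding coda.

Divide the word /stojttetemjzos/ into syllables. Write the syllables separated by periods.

The vowels are o, e, e, o — 4 nuclei, so 4 syllables.
/o…e/ gap (V1→V2): /jtt/ — longest licit onset from the right is /t/, leaving /jt/ as coda.
/e…e/ gap (V2→V3): /t/ → onset of the next syllable (single consonants are always licit onsets).
/e…o/ gap (V3→V4): /mjz/ — longest licit onset from the right is /z/, leaving /mj/ as coda.

stojt.te.temj.zos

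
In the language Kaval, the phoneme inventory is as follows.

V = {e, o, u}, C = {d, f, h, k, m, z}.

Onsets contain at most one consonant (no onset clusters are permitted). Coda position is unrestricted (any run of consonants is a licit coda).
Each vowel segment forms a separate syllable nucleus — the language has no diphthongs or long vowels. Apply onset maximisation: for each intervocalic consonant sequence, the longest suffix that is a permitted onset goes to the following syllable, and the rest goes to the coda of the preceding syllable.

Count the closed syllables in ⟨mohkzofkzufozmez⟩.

4

The vowels are o, o, u, o, e — 5 nuclei, so 5 syllables.
Between /o/ (V1) and /o/ (V2): cluster /hkz/ — the longest permitted-onset suffix is /z/; onset = /z/, preceding coda = /hk/.
Between /o/ (V2) and /u/ (V3): /fkz/ — longest licit onset from the right is /z/, leaving /fk/ as coda.
Between /u/ (V3) and /o/ (V4): just /f/ — single C goes to the following onset.
Between /o/ (V4) and /e/ (V5): cluster /zm/ — the longest permitted-onset suffix is /m/; onset = /m/, preceding coda = /z/.
Result: mohk.zofk.zu.foz.mez.
Classifying each syllable: /mohk/ (closed), /zofk/ (closed), /zu/ (open), /foz/ (closed), /mez/ (closed).
Closed syllables: 4.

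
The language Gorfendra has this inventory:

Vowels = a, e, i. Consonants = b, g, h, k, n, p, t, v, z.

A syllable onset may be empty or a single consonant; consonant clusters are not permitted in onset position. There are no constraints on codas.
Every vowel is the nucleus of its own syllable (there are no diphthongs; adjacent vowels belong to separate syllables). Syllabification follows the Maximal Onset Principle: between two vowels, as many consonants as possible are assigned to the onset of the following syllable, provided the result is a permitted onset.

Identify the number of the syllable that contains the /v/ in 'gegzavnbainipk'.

The vowels are e, a, a, i, i — 5 nuclei, so 5 syllables.
V1 /e/ – V2 /a/: /gz/ — longest licit onset from the right is /z/, leaving /g/ as coda.
V2 /a/ – V3 /a/: /vnb/ — longest licit onset from the right is /b/, leaving /vn/ as coda.
V3 /a/ – V4 /i/: no consonants, so the boundary falls immediately after /a/.
V4 /i/ – V5 /i/: just /n/ — single C goes to the following onset.
Putting it together: geg.zavn.ba.i.nipk.
The /v/ is in the coda of syllable 2 (/zavn/).

2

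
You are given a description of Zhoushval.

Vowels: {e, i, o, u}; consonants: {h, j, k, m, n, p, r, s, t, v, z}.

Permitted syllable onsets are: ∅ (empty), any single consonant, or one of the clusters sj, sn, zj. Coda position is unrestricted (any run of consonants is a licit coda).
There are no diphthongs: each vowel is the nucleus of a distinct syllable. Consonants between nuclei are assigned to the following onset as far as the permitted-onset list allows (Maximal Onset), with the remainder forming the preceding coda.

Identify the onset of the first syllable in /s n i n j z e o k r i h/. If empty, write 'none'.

sn

Vowels present: i, e, o, i; each is a nucleus, giving 4 syllables.
Between /i/ (V1) and /e/ (V2): /njz/ — longest licit onset from the right is /z/, leaving /nj/ as coda.
Between /e/ (V2) and /o/ (V3): no consonants, so the boundary falls immediately after /e/.
Between /o/ (V3) and /i/ (V4): /kr/ splits as /k/ + /r/ (/r/ is the longest suffix that is a licit onset).
Syllabification: sninj.ze.ok.rih.
Syllable 1 is /sninj/: onset /sn/, nucleus /i/, coda /nj/.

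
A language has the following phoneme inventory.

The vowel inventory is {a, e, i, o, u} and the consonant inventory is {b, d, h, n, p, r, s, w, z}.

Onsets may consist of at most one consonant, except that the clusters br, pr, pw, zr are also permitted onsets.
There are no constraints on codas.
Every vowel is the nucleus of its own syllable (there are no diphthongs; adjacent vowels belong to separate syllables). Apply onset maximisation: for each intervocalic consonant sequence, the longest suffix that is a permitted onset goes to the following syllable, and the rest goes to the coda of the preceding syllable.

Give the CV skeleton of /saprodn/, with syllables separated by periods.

CV.CCVCC

The vowels are a, o — 2 nuclei, so 2 syllables.
σ1/σ2 boundary: /pr/ — entire cluster is a permitted onset → onset /pr/, coda ∅.
Syllabification: sa.prodn.
Mapping each syllable to C/V: /sa/ → CV, /prodn/ → CCVCC.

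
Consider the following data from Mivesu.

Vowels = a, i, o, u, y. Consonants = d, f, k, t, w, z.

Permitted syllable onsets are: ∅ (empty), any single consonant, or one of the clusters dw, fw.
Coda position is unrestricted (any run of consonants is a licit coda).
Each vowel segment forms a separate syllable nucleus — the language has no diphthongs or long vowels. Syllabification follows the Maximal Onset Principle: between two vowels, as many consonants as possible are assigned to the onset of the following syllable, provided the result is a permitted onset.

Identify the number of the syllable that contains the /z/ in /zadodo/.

Nuclei (vowels): a, o, o → 3 syllables.
σ1/σ2 boundary: just /d/ — single C goes to the following onset.
σ2/σ3 boundary: /d/ → onset of the next syllable (single consonants are always licit onsets).
Syllabification: za.do.do.
The /z/ is in the onset of syllable 1 (/za/).

1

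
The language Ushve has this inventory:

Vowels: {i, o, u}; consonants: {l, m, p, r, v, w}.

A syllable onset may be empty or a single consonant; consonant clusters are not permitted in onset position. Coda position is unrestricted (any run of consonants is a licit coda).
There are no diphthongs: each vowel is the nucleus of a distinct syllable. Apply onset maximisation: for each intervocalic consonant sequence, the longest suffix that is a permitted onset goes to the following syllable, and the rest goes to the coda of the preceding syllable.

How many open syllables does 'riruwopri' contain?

Nuclei (vowels): i, u, o, i → 4 syllables.
Between /i/ (V1) and /u/ (V2): /r/ is a single consonant, so it becomes the next onset.
Between /u/ (V2) and /o/ (V3): /w/ → onset of the next syllable (single consonants are always licit onsets).
Between /o/ (V3) and /i/ (V4): /pr/; trying suffixes from longest down, /r/ is the first permitted one, so coda /p/ | onset /r/.
Result: ri.ru.wop.ri.
Classifying each syllable: /ri/ (open), /ru/ (open), /wop/ (closed), /ri/ (open).
Open syllables: 3.

3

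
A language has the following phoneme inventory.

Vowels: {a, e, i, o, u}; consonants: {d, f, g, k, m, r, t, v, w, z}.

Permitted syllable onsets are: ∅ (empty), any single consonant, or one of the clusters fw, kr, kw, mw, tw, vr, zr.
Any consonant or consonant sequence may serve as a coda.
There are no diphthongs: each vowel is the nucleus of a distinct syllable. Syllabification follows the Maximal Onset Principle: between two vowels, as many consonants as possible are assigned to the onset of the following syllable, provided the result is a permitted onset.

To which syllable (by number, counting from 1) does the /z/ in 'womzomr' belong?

Nuclei (vowels): o, o → 2 syllables.
V1 /o/ – V2 /o/: /mz/ splits as /m/ + /z/ (/z/ is the longest suffix that is a licit onset).
Syllabification: wom.zomr.
The /z/ is in the onset of syllable 2 (/zomr/).

2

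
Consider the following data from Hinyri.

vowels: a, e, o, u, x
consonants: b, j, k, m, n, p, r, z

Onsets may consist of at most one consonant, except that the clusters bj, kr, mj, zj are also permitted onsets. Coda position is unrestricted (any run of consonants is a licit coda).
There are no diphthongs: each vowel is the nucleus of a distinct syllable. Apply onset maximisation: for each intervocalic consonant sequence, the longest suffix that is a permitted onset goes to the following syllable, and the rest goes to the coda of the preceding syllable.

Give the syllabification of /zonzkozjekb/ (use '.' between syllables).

Vowels present: o, o, e; each is a nucleus, giving 3 syllables.
V1 /o/ – V2 /o/: cluster /nzk/ — the longest permitted-onset suffix is /k/; onset = /k/, preceding coda = /nz/.
V2 /o/ – V3 /e/: /zj/ is a licit onset in full, so it all attaches to the next syllable.

zonz.ko.zjekb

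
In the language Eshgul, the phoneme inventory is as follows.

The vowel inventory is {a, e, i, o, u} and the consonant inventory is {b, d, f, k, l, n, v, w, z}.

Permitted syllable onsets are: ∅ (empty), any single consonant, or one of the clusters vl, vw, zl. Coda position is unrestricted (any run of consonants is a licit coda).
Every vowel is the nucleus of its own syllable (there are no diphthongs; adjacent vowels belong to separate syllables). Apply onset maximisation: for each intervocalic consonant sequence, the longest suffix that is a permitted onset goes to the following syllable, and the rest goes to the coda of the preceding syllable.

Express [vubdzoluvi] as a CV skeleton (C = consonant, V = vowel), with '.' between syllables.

CVCC.CV.CV.CV

The vowels are u, o, u, i — 4 nuclei, so 4 syllables.
Between /u/ (V1) and /o/ (V2): /bdz/ splits as /bd/ + /z/ (/z/ is the longest suffix that is a licit onset).
Between /o/ (V2) and /u/ (V3): /l/ is a single consonant, so it becomes the next onset.
Between /u/ (V3) and /i/ (V4): just /v/ — single C goes to the following onset.
Result: vubd.zo.lu.vi.
Mapping each syllable to C/V: /vubd/ → CVCC, /zo/ → CV, /lu/ → CV, /vi/ → CV.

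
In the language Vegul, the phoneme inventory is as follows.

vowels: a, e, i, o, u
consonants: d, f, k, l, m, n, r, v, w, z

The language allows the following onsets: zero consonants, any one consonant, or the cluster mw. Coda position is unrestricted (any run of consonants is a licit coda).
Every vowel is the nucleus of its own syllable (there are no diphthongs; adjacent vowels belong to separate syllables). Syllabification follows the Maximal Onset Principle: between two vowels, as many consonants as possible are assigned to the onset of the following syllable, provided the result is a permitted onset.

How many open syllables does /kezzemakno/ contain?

Vowels present: e, e, a, o; each is a nucleus, giving 4 syllables.
V1 /e/ – V2 /e/: cluster /zz/ — the longest permitted-onset suffix is /z/; onset = /z/, preceding coda = /z/.
V2 /e/ – V3 /a/: just /m/ — single C goes to the following onset.
V3 /a/ – V4 /o/: cluster /kn/ — the longest permitted-onset suffix is /n/; onset = /n/, preceding coda = /k/.
Result: kez.ze.mak.no.
Classifying each syllable: /kez/ (closed), /ze/ (open), /mak/ (closed), /no/ (open).
Open syllables: 2.

2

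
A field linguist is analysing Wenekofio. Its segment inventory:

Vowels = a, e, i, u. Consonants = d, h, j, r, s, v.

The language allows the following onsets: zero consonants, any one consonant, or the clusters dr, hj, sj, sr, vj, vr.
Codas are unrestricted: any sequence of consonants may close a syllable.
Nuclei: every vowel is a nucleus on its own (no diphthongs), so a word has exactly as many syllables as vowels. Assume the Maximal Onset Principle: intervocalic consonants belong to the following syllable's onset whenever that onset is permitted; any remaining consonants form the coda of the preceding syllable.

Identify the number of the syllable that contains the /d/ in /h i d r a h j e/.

Nuclei (vowels): i, a, e → 3 syllables.
σ1/σ2 boundary: /dr/ — entire cluster is a permitted onset → onset /dr/, coda ∅.
σ2/σ3 boundary: /hj/ is a licit onset in full, so it all attaches to the next syllable.
Putting it together: hi.dra.hje.
The /d/ is in the onset of syllable 2 (/dra/).

2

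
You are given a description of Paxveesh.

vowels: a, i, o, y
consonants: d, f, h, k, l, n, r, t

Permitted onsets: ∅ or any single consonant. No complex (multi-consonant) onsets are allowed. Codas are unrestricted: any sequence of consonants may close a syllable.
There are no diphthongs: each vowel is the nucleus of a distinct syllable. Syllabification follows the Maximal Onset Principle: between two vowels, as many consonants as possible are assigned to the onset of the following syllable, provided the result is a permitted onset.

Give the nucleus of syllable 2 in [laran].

The vowels are a, a — 2 nuclei, so 2 syllables.
The second nucleus (vowel 2 from the left) is /a/.

a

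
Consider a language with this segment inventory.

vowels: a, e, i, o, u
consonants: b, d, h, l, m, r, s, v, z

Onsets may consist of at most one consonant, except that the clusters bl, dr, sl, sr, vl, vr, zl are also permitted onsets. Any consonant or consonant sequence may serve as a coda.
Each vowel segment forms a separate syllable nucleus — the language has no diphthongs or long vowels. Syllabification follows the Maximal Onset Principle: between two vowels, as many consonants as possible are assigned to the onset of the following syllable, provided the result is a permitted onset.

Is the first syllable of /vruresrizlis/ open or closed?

open

Vowels present: u, e, i, i; each is a nucleus, giving 4 syllables.
V1 /u/ – V2 /e/: /r/ is a single consonant, so it becomes the next onset.
V2 /e/ – V3 /i/: /sr/ is a licit onset in full, so it all attaches to the next syllable.
V3 /i/ – V4 /i/: /zl/ is a licit onset in full, so it all attaches to the next syllable.
Result: vru.re.sri.zlis.
Syllable 1 is /vru/; it ends in its nucleus with no coda, so it is open.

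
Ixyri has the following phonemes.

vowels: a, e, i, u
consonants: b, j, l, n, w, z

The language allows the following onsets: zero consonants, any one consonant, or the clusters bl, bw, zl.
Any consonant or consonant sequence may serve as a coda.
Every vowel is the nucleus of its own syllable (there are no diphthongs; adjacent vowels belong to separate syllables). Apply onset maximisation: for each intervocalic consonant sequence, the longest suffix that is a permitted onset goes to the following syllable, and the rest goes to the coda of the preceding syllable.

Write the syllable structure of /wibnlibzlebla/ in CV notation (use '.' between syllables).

The vowels are i, i, e, a — 4 nuclei, so 4 syllables.
V1 /i/ – V2 /i/: /bnl/ splits as /bn/ + /l/ (/l/ is the longest suffix that is a licit onset).
V2 /i/ – V3 /e/: /bzl/; trying suffixes from longest down, /zl/ is the first permitted one, so coda /b/ | onset /zl/.
V3 /e/ – V4 /a/: /bl/ is a licit onset in full, so it all attaches to the next syllable.
Syllabification: wibn.lib.zle.bla.
Mapping each syllable to C/V: /wibn/ → CVCC, /lib/ → CVC, /zle/ → CCV, /bla/ → CCV.

CVCC.CVC.CCV.CCV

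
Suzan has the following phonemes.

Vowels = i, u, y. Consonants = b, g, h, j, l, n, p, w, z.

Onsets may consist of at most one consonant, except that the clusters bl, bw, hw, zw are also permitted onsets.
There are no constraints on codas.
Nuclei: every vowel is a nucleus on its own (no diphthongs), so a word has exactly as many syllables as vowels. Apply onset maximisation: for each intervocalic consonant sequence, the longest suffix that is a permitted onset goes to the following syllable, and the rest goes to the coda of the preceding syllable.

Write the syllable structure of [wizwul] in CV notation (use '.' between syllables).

CV.CCVC

The vowels are i, u — 2 nuclei, so 2 syllables.
σ1/σ2 boundary: /zw/ — entire cluster is a permitted onset → onset /zw/, coda ∅.
Putting it together: wi.zwul.
Mapping each syllable to C/V: /wi/ → CV, /zwul/ → CCVC.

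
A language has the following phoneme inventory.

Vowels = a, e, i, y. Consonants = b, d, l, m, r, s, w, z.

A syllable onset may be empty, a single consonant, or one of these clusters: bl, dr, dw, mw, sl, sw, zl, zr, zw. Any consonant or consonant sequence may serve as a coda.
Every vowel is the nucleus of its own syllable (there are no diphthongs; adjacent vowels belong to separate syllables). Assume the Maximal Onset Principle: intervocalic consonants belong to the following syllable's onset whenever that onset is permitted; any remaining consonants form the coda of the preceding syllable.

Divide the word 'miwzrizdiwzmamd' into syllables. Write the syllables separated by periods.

Vowels present: i, i, i, a; each is a nucleus, giving 4 syllables.
V1 /i/ – V2 /i/: cluster /wzr/ — the longest permitted-onset suffix is /zr/; onset = /zr/, preceding coda = /w/.
V2 /i/ – V3 /i/: /zd/ — longest licit onset from the right is /d/, leaving /z/ as coda.
V3 /i/ – V4 /a/: cluster /wzm/ — the longest permitted-onset suffix is /m/; onset = /m/, preceding coda = /wz/.

miw.zriz.diwz.mamd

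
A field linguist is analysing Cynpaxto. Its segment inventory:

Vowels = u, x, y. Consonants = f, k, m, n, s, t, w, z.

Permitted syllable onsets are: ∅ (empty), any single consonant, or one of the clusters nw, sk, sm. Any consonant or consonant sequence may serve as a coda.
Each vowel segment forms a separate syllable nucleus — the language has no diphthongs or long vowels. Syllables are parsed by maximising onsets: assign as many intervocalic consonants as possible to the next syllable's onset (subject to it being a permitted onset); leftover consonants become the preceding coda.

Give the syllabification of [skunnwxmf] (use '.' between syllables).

Vowels present: u, x; each is a nucleus, giving 2 syllables.
σ1/σ2 boundary: /nnw/; trying suffixes from longest down, /nw/ is the first permitted one, so coda /n/ | onset /nw/.

skun.nwxmf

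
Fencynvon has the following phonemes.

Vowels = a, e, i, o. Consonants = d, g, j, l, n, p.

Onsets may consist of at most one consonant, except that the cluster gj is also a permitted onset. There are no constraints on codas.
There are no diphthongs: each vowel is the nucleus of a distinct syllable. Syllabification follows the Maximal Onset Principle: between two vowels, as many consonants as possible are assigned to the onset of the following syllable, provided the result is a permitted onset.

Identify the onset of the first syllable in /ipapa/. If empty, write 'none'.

none

The vowels are i, a, a — 3 nuclei, so 3 syllables.
σ1/σ2 boundary: /p/ → onset of the next syllable (single consonants are always licit onsets).
σ2/σ3 boundary: /p/ is a single consonant, so it becomes the next onset.
Result: i.pa.pa.
Syllable 1 is /i/: onset ∅, nucleus /i/, coda ∅.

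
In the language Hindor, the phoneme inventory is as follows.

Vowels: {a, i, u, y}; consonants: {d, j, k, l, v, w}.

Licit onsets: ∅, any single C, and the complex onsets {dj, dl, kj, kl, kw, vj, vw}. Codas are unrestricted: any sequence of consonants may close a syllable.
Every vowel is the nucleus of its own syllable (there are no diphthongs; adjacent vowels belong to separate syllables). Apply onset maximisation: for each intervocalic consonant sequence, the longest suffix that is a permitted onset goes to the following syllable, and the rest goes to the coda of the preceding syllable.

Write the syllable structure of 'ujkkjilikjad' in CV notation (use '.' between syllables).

The vowels are u, i, i, a — 4 nuclei, so 4 syllables.
V1 /u/ – V2 /i/: /jkkj/ splits as /jk/ + /kj/ (/kj/ is the longest suffix that is a licit onset).
V2 /i/ – V3 /i/: /l/ → onset of the next syllable (single consonants are always licit onsets).
V3 /i/ – V4 /a/: /kj/ is a licit onset in full, so it all attaches to the next syllable.
So the parse is ujk.kji.li.kjad.
Mapping each syllable to C/V: /ujk/ → VCC, /kji/ → CCV, /li/ → CV, /kjad/ → CCVC.

VCC.CCV.CV.CCVC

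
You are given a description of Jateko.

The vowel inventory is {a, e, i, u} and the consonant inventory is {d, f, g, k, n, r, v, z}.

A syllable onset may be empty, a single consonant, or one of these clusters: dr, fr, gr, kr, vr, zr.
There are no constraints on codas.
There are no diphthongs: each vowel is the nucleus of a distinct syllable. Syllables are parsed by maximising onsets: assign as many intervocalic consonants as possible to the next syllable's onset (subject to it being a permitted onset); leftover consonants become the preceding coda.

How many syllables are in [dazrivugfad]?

Vowels present: a, i, u, a; each is a nucleus, giving 4 syllables.

4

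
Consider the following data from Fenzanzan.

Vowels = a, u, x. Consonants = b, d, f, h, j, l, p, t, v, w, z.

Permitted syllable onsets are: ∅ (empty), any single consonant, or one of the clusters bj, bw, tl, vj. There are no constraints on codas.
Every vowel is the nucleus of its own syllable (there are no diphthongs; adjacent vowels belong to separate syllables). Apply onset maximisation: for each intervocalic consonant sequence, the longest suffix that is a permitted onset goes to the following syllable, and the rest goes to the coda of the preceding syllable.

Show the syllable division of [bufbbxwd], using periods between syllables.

The vowels are u, x — 2 nuclei, so 2 syllables.
Between /u/ (V1) and /x/ (V2): cluster /fbb/ — the longest permitted-onset suffix is /b/; onset = /b/, preceding coda = /fb/.

bufb.bxwd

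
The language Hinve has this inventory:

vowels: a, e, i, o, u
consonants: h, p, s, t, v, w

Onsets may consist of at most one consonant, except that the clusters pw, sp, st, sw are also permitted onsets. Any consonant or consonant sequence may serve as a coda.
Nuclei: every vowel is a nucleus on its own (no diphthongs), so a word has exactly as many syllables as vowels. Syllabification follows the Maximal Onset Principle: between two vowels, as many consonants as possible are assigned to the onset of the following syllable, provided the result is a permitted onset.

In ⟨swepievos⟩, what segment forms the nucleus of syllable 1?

Nuclei (vowels): e, i, e, o → 4 syllables.
The first nucleus (vowel 1 from the left) is /e/.

e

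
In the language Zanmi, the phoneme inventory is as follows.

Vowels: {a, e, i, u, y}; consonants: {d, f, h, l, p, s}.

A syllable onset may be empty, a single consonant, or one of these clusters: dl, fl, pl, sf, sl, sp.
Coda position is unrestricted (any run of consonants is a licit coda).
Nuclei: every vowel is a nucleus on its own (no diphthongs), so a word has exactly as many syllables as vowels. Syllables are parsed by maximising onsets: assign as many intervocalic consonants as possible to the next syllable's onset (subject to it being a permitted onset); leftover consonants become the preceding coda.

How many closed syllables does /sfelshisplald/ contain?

Nuclei (vowels): e, i, a → 3 syllables.
Between /e/ (V1) and /i/ (V2): /lsh/; trying suffixes from longest down, /h/ is the first permitted one, so coda /ls/ | onset /h/.
Between /i/ (V2) and /a/ (V3): cluster /spl/ — the longest permitted-onset suffix is /pl/; onset = /pl/, preceding coda = /s/.
Putting it together: sfels.his.plald.
Classifying each syllable: /sfels/ (closed), /his/ (closed), /plald/ (closed).
Closed syllables: 3.

3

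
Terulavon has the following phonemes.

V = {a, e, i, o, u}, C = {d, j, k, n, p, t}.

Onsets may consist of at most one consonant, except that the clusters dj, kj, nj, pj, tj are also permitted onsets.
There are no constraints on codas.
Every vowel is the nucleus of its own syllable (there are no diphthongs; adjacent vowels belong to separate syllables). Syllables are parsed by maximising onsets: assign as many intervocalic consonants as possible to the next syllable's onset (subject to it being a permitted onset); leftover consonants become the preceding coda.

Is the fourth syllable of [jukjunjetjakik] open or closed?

open

Vowels present: u, u, e, a, i; each is a nucleus, giving 5 syllables.
/u…u/ gap (V1→V2): cluster /kj/ — /kj/ is itself a permitted onset, so the whole cluster goes right; preceding coda = ∅.
/u…e/ gap (V2→V3): /nj/ is a licit onset in full, so it all attaches to the next syllable.
/e…a/ gap (V3→V4): /tj/ is a licit onset in full, so it all attaches to the next syllable.
/a…i/ gap (V4→V5): /k/ is a single consonant, so it becomes the next onset.
Putting it together: ju.kju.nje.tja.kik.
Syllable 4 is /tja/; it ends in its nucleus with no coda, so it is open.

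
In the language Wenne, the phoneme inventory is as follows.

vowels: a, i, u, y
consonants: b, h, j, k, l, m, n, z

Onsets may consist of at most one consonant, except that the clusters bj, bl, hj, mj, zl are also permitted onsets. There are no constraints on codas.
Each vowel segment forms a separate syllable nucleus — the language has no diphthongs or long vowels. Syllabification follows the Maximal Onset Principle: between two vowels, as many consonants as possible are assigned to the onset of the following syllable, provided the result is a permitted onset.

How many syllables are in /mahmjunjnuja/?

Vowels present: a, u, u, a; each is a nucleus, giving 4 syllables.

4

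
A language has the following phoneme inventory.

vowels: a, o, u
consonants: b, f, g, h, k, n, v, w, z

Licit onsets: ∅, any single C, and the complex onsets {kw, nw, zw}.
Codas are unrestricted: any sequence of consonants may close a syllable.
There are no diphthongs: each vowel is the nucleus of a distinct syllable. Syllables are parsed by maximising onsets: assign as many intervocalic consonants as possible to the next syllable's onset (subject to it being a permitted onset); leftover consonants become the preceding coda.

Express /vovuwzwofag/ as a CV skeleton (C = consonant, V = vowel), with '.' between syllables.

Nuclei (vowels): o, u, o, a → 4 syllables.
σ1/σ2 boundary: just /v/ — single C goes to the following onset.
σ2/σ3 boundary: /wzw/ — longest licit onset from the right is /zw/, leaving /w/ as coda.
σ3/σ4 boundary: /f/ → onset of the next syllable (single consonants are always licit onsets).
So the parse is vo.vuw.zwo.fag.
Mapping each syllable to C/V: /vo/ → CV, /vuw/ → CVC, /zwo/ → CCV, /fag/ → CVC.

CV.CVC.CCV.CVC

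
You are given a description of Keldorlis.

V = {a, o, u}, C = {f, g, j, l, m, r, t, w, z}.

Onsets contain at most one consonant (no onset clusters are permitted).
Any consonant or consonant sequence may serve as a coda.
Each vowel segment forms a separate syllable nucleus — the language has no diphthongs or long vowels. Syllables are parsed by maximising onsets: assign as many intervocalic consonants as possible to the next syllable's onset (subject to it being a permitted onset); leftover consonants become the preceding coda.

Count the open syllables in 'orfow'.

0

Vowels present: o, o; each is a nucleus, giving 2 syllables.
V1 /o/ – V2 /o/: /rf/ splits as /r/ + /f/ (/f/ is the longest suffix that is a licit onset).
Result: or.fow.
Classifying each syllable: /or/ (closed), /fow/ (closed).
Open syllables: 0.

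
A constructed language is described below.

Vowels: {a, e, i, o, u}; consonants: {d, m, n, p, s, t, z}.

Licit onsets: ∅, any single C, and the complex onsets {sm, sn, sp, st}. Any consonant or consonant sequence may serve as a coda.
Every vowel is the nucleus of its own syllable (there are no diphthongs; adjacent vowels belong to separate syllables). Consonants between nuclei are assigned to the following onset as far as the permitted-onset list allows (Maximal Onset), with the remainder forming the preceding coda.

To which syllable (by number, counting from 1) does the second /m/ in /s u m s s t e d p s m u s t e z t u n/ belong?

Vowels present: u, e, u, e, u; each is a nucleus, giving 5 syllables.
/u…e/ gap (V1→V2): /msst/ — longest licit onset from the right is /st/, leaving /ms/ as coda.
/e…u/ gap (V2→V3): /dpsm/ splits as /dp/ + /sm/ (/sm/ is the longest suffix that is a licit onset).
/u…e/ gap (V3→V4): /st/ is a licit onset in full, so it all attaches to the next syllable.
/e…u/ gap (V4→V5): cluster /zt/ — the longest permitted-onset suffix is /t/; onset = /t/, preceding coda = /z/.
Putting it together: sums.stedp.smu.stez.tun.
The second /m/ is in the onset of syllable 3 (/smu/).

3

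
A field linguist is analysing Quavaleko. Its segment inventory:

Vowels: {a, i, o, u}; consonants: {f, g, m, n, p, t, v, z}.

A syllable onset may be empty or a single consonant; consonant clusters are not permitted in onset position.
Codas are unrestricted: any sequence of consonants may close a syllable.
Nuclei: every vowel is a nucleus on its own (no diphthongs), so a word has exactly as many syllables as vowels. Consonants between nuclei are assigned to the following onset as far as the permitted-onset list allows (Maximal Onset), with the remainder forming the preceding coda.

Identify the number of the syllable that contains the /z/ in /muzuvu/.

The vowels are u, u, u — 3 nuclei, so 3 syllables.
σ1/σ2 boundary: /z/ is a single consonant, so it becomes the next onset.
σ2/σ3 boundary: /v/ is a single consonant, so it becomes the next onset.
So the parse is mu.zu.vu.
The /z/ is in the onset of syllable 2 (/zu/).

2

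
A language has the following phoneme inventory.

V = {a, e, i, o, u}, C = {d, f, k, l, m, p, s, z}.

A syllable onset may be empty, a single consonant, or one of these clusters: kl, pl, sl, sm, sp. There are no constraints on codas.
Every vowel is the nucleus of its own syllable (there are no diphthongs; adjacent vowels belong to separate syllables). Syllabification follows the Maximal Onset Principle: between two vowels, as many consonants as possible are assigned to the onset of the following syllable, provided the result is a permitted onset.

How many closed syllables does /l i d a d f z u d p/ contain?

2

The vowels are i, a, u — 3 nuclei, so 3 syllables.
V1 /i/ – V2 /a/: /d/ is a single consonant, so it becomes the next onset.
V2 /a/ – V3 /u/: /dfz/ splits as /df/ + /z/ (/z/ is the longest suffix that is a licit onset).
So the parse is li.dadf.zudp.
Classifying each syllable: /li/ (open), /dadf/ (closed), /zudp/ (closed).
Closed syllables: 2.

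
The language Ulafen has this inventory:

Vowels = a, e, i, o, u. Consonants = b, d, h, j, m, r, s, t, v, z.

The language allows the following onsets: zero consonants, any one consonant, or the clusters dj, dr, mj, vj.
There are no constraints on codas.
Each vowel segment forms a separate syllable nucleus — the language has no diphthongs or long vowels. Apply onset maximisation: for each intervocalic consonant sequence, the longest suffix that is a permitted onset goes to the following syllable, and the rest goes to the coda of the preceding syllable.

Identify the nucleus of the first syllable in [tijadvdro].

i

Vowels present: i, a, o; each is a nucleus, giving 3 syllables.
The first nucleus (vowel 1 from the left) is /i/.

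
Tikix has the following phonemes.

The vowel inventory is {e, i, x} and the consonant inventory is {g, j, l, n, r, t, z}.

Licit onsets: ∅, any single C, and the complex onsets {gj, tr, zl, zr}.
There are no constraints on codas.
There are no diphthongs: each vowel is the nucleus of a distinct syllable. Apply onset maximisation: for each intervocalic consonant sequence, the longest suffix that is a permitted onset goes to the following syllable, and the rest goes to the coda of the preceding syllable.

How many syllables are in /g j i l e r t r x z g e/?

4

Vowels present: i, e, x, e; each is a nucleus, giving 4 syllables.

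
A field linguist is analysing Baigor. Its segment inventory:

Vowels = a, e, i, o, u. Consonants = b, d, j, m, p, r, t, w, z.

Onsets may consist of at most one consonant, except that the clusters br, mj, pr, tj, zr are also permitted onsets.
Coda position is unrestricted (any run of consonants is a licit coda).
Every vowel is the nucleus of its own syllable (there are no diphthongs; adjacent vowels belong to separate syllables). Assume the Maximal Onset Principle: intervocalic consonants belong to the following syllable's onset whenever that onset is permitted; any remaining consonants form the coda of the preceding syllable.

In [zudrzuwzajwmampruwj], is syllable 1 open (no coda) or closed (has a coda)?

closed

The vowels are u, u, a, a, u — 5 nuclei, so 5 syllables.
V1 /u/ – V2 /u/: /drz/ — longest licit onset from the right is /z/, leaving /dr/ as coda.
V2 /u/ – V3 /a/: /wz/; trying suffixes from longest down, /z/ is the first permitted one, so coda /w/ | onset /z/.
V3 /a/ – V4 /a/: /jwm/ splits as /jw/ + /m/ (/m/ is the longest suffix that is a licit onset).
V4 /a/ – V5 /u/: cluster /mpr/ — the longest permitted-onset suffix is /pr/; onset = /pr/, preceding coda = /m/.
Putting it together: zudr.zuw.zajw.mam.pruwj.
Syllable 1 is /zudr/ with coda /dr/, so it is closed.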